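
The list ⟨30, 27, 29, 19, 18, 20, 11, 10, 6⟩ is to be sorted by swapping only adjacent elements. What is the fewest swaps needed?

33 swaps

Minimum adjacent swaps = number of inversions (each swap of adjacent out-of-order elements removes one inversion and no swap can remove more).
Count inversions — for each element, later elements that are smaller:
30: 27, 29, 19, 18, 20, 11, 10, 6 → 8
27: 19, 18, 20, 11, 10, 6 → 6
29: 19, 18, 20, 11, 10, 6 → 6
19: 18, 11, 10, 6 → 4
18: 11, 10, 6 → 3
20: 11, 10, 6 → 3
11: 10, 6 → 2
10: 6 → 1
6: none → 0
Total inversions: 8 + 6 + 6 + 4 + 3 + 3 + 2 + 1 + 0 = 33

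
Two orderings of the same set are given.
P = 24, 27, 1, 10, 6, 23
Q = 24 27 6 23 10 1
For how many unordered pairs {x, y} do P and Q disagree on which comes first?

There are 5 disagreeing pairs.

Assign each item its position (1..6) in the first ordering, then rewrite the second ordering as that position sequence:
positions: 24→1, 27→2, 1→3, 10→4, 6→5, 23→6
second ordering as positions: [1, 2, 5, 6, 4, 3]
Discordant pairs = inversions in this position sequence.
1: 0
2: 0
5: 4, 3 → 2
6: 4, 3 → 2
4: 3 → 1
3: 0
Total: 0 + 0 + 2 + 2 + 1 + 0 = 5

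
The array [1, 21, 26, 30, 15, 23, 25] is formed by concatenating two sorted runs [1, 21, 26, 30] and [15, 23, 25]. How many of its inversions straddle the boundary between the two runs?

For each element r of the right run, count left-run elements greater than r:
r = 15: 21, 26, 30 → 3
r = 23: 26, 30 → 2
r = 25: 26, 30 → 2
Cross-inversions: 3 + 2 + 2 = 7

7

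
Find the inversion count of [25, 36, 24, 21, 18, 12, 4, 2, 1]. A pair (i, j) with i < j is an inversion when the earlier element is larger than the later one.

35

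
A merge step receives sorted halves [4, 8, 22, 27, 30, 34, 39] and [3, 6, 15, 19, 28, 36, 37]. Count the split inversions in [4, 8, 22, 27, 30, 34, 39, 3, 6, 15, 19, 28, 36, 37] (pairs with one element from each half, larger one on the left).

For each element r of the right run, count left-run elements greater than r:
r = 3: 4, 8, 22, 27, 30, 34, 39 → 7
r = 6: 8, 22, 27, 30, 34, 39 → 6
r = 15: 22, 27, 30, 34, 39 → 5
r = 19: 22, 27, 30, 34, 39 → 5
r = 28: 30, 34, 39 → 3
r = 36: 39 → 1
r = 37: 39 → 1
Cross-inversions: 7 + 6 + 5 + 5 + 3 + 1 + 1 = 28

Cross-inversions: 28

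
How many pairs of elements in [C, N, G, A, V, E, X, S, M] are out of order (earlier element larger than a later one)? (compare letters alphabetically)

13

For each element, count later entries that are smaller:
C → A → 1
N → G, A, E, M → 4
G → A, E → 2
A → none → 0
V → E, S, M → 3
E → none → 0
X → S, M → 2
S → M → 1
M → none → 0
Sum: 1 + 4 + 2 + 0 + 3 + 0 + 2 + 1 + 0 = 13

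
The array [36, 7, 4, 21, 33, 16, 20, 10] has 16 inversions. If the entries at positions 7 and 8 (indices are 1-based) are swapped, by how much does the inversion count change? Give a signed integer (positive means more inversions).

Positions 7 and 8 hold 20 and 10; after swapping, the array is [36, 7, 4, 21, 33, 16, 10, 20].
Sweep left to right; for each value list the smaller values that follow it:
36 → 7, 4, 21, 33, 16, 10, 20 → 7
7 → 4 → 1
4 → none → 0
21 → 16, 10, 20 → 3
33 → 16, 10, 20 → 3
16 → 10 → 1
10 → none → 0
20 → none → 0
Sum: 7 + 1 + 0 + 3 + 3 + 1 + 0 + 0 = 15
Change: 15 − 16 = -1

-1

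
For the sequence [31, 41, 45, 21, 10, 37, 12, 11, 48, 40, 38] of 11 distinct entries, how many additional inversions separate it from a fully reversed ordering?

28 inversions short

Maximum inversions for 11 distinct elements is C(11, 2) = 11·10/2 = 55.
Current inversions — for each element, count later smaller elements:
31: 4
41: 7
45: 7
21: 3
10: 0
37: 2
12: 1
11: 0
48: 2
40: 1
38: 0
Current total: 4 + 7 + 7 + 3 + 0 + 2 + 1 + 0 + 2 + 1 + 0 = 27
Shortfall: 55 − 27 = 28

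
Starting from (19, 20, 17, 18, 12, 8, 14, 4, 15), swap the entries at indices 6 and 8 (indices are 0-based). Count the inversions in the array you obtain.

29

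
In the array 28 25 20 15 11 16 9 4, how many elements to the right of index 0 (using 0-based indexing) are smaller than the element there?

7

The element at index 0 is 28.
Elements after it: 25, 20, 15, 11, 16, 9, 4
Those smaller than 28: 25, 20, 15, 11, 16, 9, 4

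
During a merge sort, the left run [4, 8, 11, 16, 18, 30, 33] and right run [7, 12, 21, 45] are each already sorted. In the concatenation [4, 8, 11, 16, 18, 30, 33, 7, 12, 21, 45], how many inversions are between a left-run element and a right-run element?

12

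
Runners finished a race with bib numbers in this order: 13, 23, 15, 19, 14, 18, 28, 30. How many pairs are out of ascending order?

Sweep left to right; for each value list the smaller values that follow it:
13: 0
23: 4
15: 1
19: 2
14: 0
18: 0
28: 0
30: 0
Sum: 0 + 4 + 1 + 2 + 0 + 0 + 0 + 0 = 7

7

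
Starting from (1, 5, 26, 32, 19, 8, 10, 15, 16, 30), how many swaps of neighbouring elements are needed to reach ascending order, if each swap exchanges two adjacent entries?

Each adjacent swap fixes exactly one inversion, so the minimum swap count equals the number of inversions.
Count inversions — for each element, later elements that are smaller:
1: none → 0
5: none → 0
26: 19, 8, 10, 15, 16 → 5
32: 19, 8, 10, 15, 16, 30 → 6
19: 8, 10, 15, 16 → 4
8: none → 0
10: none → 0
15: none → 0
16: none → 0
30: none → 0
Total inversions: 0 + 0 + 5 + 6 + 4 + 0 + 0 + 0 + 0 + 0 = 15

15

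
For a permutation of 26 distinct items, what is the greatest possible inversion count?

A reversed (strictly descending) arrangement makes every pair an inversion, giving C(26, 2) inversions.
C(26, 2) = 26·25/2 = 325

325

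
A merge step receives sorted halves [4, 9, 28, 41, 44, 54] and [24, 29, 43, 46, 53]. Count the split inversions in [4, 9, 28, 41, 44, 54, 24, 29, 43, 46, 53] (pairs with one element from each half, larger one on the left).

For each element r of the right run, count left-run elements greater than r:
r = 24: 28, 41, 44, 54 → 4
r = 29: 41, 44, 54 → 3
r = 43: 44, 54 → 2
r = 46: 54 → 1
r = 53: 54 → 1
Cross-inversions: 4 + 3 + 2 + 1 + 1 = 11

11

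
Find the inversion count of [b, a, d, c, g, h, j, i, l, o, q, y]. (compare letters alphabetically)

Sweep left to right; for each value list the smaller values that follow it:
b → a → 1
a → none → 0
d → c → 1
c → none → 0
g → none → 0
h → none → 0
j → i → 1
i → none → 0
l → none → 0
o → none → 0
q → none → 0
y → none → 0
Sum: 1 + 0 + 1 + 0 + 0 + 0 + 1 + 0 + 0 + 0 + 0 + 0 = 3

3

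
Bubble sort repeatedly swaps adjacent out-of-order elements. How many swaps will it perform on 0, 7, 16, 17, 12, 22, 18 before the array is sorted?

The minimum number of adjacent swaps to sort an array equals its inversion count, since every such swap removes exactly one inversion.
Count inversions — for each element, later elements that are smaller:
0: none → 0
7: none → 0
16: 12 → 1
17: 12 → 1
12: none → 0
22: 18 → 1
18: none → 0
Total inversions: 0 + 0 + 1 + 1 + 0 + 1 + 0 = 3

3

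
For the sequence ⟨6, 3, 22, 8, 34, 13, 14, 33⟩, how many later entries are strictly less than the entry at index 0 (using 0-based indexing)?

1

The element at index 0 is 6.
Elements after it: 3, 22, 8, 34, 13, 14, 33
Those smaller than 6: 3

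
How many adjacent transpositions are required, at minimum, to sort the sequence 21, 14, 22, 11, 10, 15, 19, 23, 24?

12

Minimum adjacent swaps = number of inversions (each swap of adjacent out-of-order elements removes one inversion and no swap can remove more).
Count inversions — for each element, later elements that are smaller:
21: 14, 11, 10, 15, 19 → 5
14: 11, 10 → 2
22: 11, 10, 15, 19 → 4
11: 10 → 1
10: none → 0
15: none → 0
19: none → 0
23: none → 0
24: none → 0
Total inversions: 5 + 2 + 4 + 1 + 0 + 0 + 0 + 0 + 0 = 12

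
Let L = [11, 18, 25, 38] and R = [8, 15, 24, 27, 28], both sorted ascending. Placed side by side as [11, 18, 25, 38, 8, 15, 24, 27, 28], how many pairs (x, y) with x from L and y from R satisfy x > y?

11 cross-inversions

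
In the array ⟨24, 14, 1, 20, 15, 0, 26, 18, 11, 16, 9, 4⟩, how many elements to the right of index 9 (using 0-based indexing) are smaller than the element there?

The element at index 9 is 16.
Elements after it: 9, 4
Those smaller than 16: 9, 4

2 such elements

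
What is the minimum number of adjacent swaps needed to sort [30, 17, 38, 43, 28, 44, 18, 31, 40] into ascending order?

Each adjacent swap fixes exactly one inversion, so the minimum swap count equals the number of inversions.
Count inversions — for each element, later elements that are smaller:
30: 17, 28, 18 → 3
17: none → 0
38: 28, 18, 31 → 3
43: 28, 18, 31, 40 → 4
28: 18 → 1
44: 18, 31, 40 → 3
18: none → 0
31: none → 0
40: none → 0
Total inversions: 3 + 0 + 3 + 4 + 1 + 3 + 0 + 0 + 0 = 14

14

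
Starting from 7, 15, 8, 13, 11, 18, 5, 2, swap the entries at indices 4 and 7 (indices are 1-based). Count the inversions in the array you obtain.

14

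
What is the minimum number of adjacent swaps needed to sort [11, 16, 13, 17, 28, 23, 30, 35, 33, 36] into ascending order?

Each adjacent swap fixes exactly one inversion, so the minimum swap count equals the number of inversions.
Count inversions — for each element, later elements that are smaller:
11: none → 0
16: 13 → 1
13: none → 0
17: none → 0
28: 23 → 1
23: none → 0
30: none → 0
35: 33 → 1
33: none → 0
36: none → 0
Total inversions: 0 + 1 + 0 + 0 + 1 + 0 + 0 + 1 + 0 + 0 = 3

3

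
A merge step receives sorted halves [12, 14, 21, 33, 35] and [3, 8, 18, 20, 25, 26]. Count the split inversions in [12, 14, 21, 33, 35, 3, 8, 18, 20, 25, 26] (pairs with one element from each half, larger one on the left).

Cross-inversions: 20

For each element r of the right run, count left-run elements greater than r:
r = 3: 12, 14, 21, 33, 35 → 5
r = 8: 12, 14, 21, 33, 35 → 5
r = 18: 21, 33, 35 → 3
r = 20: 21, 33, 35 → 3
r = 25: 33, 35 → 2
r = 26: 33, 35 → 2
Cross-inversions: 5 + 5 + 3 + 3 + 2 + 2 = 20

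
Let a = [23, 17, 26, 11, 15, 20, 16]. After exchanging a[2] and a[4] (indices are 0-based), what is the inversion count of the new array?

12

Positions 2 and 4 hold 26 and 15; after swapping, the array is [23, 17, 15, 11, 26, 20, 16].
Sweep left to right; for each value list the smaller values that follow it:
23 → 17, 15, 11, 20, 16 → 5
17 → 15, 11, 16 → 3
15 → 11 → 1
11 → none → 0
26 → 20, 16 → 2
20 → 16 → 1
16 → none → 0
Sum: 5 + 3 + 1 + 0 + 2 + 1 + 0 = 12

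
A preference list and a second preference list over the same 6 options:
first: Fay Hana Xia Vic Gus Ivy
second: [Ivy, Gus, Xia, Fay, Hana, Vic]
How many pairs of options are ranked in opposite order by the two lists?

11 pairs

Assign each item its position (1..6) in the first ordering, then rewrite the second ordering as that position sequence:
positions: Fay→1, Hana→2, Xia→3, Vic→4, Gus→5, Ivy→6
second ordering as positions: [6, 5, 3, 1, 2, 4]
Discordant pairs = inversions in this position sequence.
6: 5, 3, 1, 2, 4 → 5
5: 3, 1, 2, 4 → 4
3: 1, 2 → 2
1: 0
2: 0
4: 0
Total: 5 + 4 + 2 + 0 + 0 + 0 = 11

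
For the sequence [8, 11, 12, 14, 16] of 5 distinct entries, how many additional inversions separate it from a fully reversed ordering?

10

Maximum inversions for 5 distinct elements is C(5, 2) = 5·4/2 = 10.
Current inversions — for each element, count later smaller elements:
8: 0
11: 0
12: 0
14: 0
16: 0
Current total: 0 + 0 + 0 + 0 + 0 = 0
Shortfall: 10 − 0 = 10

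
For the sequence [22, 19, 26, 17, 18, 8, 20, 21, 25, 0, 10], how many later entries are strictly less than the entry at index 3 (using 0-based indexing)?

3

The element at index 3 is 17.
Elements after it: 18, 8, 20, 21, 25, 0, 10
Those smaller than 17: 8, 0, 10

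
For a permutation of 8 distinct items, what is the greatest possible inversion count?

28

A reversed (strictly descending) arrangement makes every pair an inversion, giving C(8, 2) inversions.
C(8, 2) = 8·7/2 = 28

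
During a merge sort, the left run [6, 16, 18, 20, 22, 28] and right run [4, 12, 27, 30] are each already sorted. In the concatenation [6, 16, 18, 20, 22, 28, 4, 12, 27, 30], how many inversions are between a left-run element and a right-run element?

12

Count, for every r in R, how many entries of L exceed r:
r = 4: 6, 16, 18, 20, 22, 28 → 6
r = 12: 16, 18, 20, 22, 28 → 5
r = 27: 28 → 1
r = 30: none → 0
Cross-inversions: 6 + 5 + 1 + 0 = 12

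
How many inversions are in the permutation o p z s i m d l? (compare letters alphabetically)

Count, for each position, how many later elements it exceeds:
o: 4
p: 4
z: 5
s: 4
i: 1
m: 2
d: 0
l: 0
Sum: 4 + 4 + 5 + 4 + 1 + 2 + 0 + 0 = 20

20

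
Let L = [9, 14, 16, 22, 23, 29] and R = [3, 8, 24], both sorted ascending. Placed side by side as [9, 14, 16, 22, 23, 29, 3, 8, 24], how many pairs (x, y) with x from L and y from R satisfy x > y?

13

Take each right-half value and tally the left-half values above it:
r = 3: 9, 14, 16, 22, 23, 29 → 6
r = 8: 9, 14, 16, 22, 23, 29 → 6
r = 24: 29 → 1
Cross-inversions: 6 + 6 + 1 = 13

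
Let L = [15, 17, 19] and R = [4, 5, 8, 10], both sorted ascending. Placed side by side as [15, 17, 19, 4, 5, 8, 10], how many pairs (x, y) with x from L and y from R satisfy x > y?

Take each right-half value and tally the left-half values above it:
r = 4: 15, 17, 19 → 3
r = 5: 15, 17, 19 → 3
r = 8: 15, 17, 19 → 3
r = 10: 15, 17, 19 → 3
Cross-inversions: 3 + 3 + 3 + 3 = 12

Split inversions: 12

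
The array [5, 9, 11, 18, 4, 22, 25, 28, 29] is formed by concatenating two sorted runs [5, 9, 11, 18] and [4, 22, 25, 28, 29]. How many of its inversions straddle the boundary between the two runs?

Count, for every r in R, how many entries of L exceed r:
r = 4: 5, 9, 11, 18 → 4
r = 22: none → 0
r = 25: none → 0
r = 28: none → 0
r = 29: none → 0
Cross-inversions: 4 + 0 + 0 + 0 + 0 = 4

Split inversions: 4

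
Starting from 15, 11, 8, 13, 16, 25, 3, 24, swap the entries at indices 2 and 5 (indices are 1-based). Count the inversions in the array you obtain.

Positions 2 and 5 hold 11 and 16; after swapping, the array is [15, 16, 8, 13, 11, 25, 3, 24].
Sweep left to right; for each value list the smaller values that follow it:
15 → 8, 13, 11, 3 → 4
16 → 8, 13, 11, 3 → 4
8 → 3 → 1
13 → 11, 3 → 2
11 → 3 → 1
25 → 3, 24 → 2
3 → none → 0
24 → none → 0
Sum: 4 + 4 + 1 + 2 + 1 + 2 + 0 + 0 = 14

14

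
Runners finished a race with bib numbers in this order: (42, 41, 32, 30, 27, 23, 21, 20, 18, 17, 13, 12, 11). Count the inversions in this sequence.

Element-by-element contributions:
42 → 41, 32, 30, 27, 23, 21, 20, 18, 17, 13, 12, 11 → 12
41 → 32, 30, 27, 23, 21, 20, 18, 17, 13, 12, 11 → 11
32 → 30, 27, 23, 21, 20, 18, 17, 13, 12, 11 → 10
30 → 27, 23, 21, 20, 18, 17, 13, 12, 11 → 9
27 → 23, 21, 20, 18, 17, 13, 12, 11 → 8
23 → 21, 20, 18, 17, 13, 12, 11 → 7
21 → 20, 18, 17, 13, 12, 11 → 6
20 → 18, 17, 13, 12, 11 → 5
18 → 17, 13, 12, 11 → 4
17 → 13, 12, 11 → 3
13 → 12, 11 → 2
12 → 11 → 1
11 → none → 0
Sum: 12 + 11 + 10 + 9 + 8 + 7 + 6 + 5 + 4 + 3 + 2 + 1 + 0 = 78

Inversions: 78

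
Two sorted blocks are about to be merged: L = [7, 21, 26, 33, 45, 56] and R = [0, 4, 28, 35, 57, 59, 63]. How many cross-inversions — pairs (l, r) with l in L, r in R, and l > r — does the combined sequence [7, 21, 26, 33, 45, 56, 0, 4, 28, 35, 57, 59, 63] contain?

Take each right-half value and tally the left-half values above it:
r = 0: 7, 21, 26, 33, 45, 56 → 6
r = 4: 7, 21, 26, 33, 45, 56 → 6
r = 28: 33, 45, 56 → 3
r = 35: 45, 56 → 2
r = 57: none → 0
r = 59: none → 0
r = 63: none → 0
Cross-inversions: 6 + 6 + 3 + 2 + 0 + 0 + 0 = 17

17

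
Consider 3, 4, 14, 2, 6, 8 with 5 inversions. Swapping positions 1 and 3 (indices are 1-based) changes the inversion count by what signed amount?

+3

Positions 1 and 3 hold 3 and 14; after swapping, the array is [14, 4, 3, 2, 6, 8].
Element-by-element contributions:
14 → 4, 3, 2, 6, 8 → 5
4 → 3, 2 → 2
3 → 2 → 1
2 → none → 0
6 → none → 0
8 → none → 0
Sum: 5 + 2 + 1 + 0 + 0 + 0 = 8
Change: 8 − 5 = +3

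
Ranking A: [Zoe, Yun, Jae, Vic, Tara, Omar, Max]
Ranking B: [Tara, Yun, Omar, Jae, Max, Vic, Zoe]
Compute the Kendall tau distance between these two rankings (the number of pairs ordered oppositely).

Assign each item its position (1..7) in the first ordering, then rewrite the second ordering as that position sequence:
positions: Zoe→1, Yun→2, Jae→3, Vic→4, Tara→5, Omar→6, Max→7
second ordering as positions: [5, 2, 6, 3, 7, 4, 1]
Discordant pairs = inversions in this position sequence.
5: 2, 3, 4, 1 → 4
2: 1 → 1
6: 3, 4, 1 → 3
3: 1 → 1
7: 4, 1 → 2
4: 1 → 1
1: 0
Total: 4 + 1 + 3 + 1 + 2 + 1 + 0 = 12

12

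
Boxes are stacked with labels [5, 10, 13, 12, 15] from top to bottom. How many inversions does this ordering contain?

1 inversion

Inversion pairs (indices are 0-based):
(2,3): 13 > 12
That's 1 pair.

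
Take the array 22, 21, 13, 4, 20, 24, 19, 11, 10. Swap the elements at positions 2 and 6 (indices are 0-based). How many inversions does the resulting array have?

Positions 2 and 6 hold 13 and 19; after swapping, the array is [22, 21, 19, 4, 20, 24, 13, 11, 10].
Sweep left to right; for each value list the smaller values that follow it:
22: 7
21: 6
19: 4
4: 0
20: 3
24: 3
13: 2
11: 1
10: 0
Sum: 7 + 6 + 4 + 0 + 3 + 3 + 2 + 1 + 0 = 26

26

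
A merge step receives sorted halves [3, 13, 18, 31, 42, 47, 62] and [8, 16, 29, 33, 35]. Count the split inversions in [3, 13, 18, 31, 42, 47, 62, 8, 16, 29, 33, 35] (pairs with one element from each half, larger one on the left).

For each element r of the right run, count left-run elements greater than r:
r = 8: 13, 18, 31, 42, 47, 62 → 6
r = 16: 18, 31, 42, 47, 62 → 5
r = 29: 31, 42, 47, 62 → 4
r = 33: 42, 47, 62 → 3
r = 35: 42, 47, 62 → 3
Cross-inversions: 6 + 5 + 4 + 3 + 3 = 21

21 split inversions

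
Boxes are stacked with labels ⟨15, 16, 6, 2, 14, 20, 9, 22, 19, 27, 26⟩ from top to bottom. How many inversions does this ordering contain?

Element-by-element contributions:
15: 4
16: 4
6: 1
2: 0
14: 1
20: 2
9: 0
22: 1
19: 0
27: 1
26: 0
Sum: 4 + 4 + 1 + 0 + 1 + 2 + 0 + 1 + 0 + 1 + 0 = 14

14 inversions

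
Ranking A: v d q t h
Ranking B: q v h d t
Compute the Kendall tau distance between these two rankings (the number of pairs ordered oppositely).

4 discordant pairs

Assign each item its position (1..5) in the first ordering, then rewrite the second ordering as that position sequence:
positions: v→1, d→2, q→3, t→4, h→5
second ordering as positions: [3, 1, 5, 2, 4]
Discordant pairs = inversions in this position sequence.
3: 1, 2 → 2
1: 0
5: 2, 4 → 2
2: 0
4: 0
Total: 2 + 0 + 2 + 0 + 0 = 4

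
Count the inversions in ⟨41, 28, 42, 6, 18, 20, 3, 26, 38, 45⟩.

Sweep left to right; for each value list the smaller values that follow it:
41: 7
28: 5
42: 6
6: 1
18: 1
20: 1
3: 0
26: 0
38: 0
45: 0
Sum: 7 + 5 + 6 + 1 + 1 + 1 + 0 + 0 + 0 + 0 = 21

21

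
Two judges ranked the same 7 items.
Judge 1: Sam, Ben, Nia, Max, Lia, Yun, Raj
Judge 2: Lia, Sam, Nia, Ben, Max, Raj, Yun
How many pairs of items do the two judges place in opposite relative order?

6 discordant pairs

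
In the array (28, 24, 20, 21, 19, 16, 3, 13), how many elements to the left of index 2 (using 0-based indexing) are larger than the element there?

2 such elements

The element at index 2 is 20.
Elements before it: 28, 24
Those larger than 20: 28, 24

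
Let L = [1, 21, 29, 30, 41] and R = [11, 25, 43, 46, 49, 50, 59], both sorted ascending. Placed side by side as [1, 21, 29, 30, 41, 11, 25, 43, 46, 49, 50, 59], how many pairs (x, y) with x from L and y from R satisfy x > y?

For each element r of the right run, count left-run elements greater than r:
r = 11: 21, 29, 30, 41 → 4
r = 25: 29, 30, 41 → 3
r = 43: none → 0
r = 46: none → 0
r = 49: none → 0
r = 50: none → 0
r = 59: none → 0
Cross-inversions: 4 + 3 + 0 + 0 + 0 + 0 + 0 = 7

Split inversions: 7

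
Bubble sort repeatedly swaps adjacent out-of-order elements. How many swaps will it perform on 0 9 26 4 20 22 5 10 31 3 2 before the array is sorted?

Each adjacent swap fixes exactly one inversion, so the minimum swap count equals the number of inversions.
Count inversions — for each element, later elements that are smaller:
0: none → 0
9: 4, 5, 3, 2 → 4
26: 4, 20, 22, 5, 10, 3, 2 → 7
4: 3, 2 → 2
20: 5, 10, 3, 2 → 4
22: 5, 10, 3, 2 → 4
5: 3, 2 → 2
10: 3, 2 → 2
31: 3, 2 → 2
3: 2 → 1
2: none → 0
Total inversions: 0 + 4 + 7 + 2 + 4 + 4 + 2 + 2 + 2 + 1 + 0 = 28

28 swaps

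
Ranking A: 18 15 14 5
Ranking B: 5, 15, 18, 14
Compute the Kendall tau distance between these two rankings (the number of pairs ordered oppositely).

Assign each item its position (1..4) in the first ordering, then rewrite the second ordering as that position sequence:
positions: 18→1, 15→2, 14→3, 5→4
second ordering as positions: [4, 2, 1, 3]
Discordant pairs = inversions in this position sequence.
4: 2, 1, 3 → 3
2: 1 → 1
1: 0
3: 0
Total: 3 + 1 + 0 + 0 = 4

4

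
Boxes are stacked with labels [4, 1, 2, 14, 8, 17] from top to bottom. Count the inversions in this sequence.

3 inversions

Inversion pairs (indices are 1-based):
(1,2): 4 > 1
(1,3): 4 > 2
(4,5): 14 > 8
That's 3 pairs.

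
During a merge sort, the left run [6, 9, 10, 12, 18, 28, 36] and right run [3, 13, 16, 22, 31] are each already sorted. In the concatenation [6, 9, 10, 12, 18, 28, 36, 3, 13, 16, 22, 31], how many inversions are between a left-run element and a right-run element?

16 cross-inversions

Count, for every r in R, how many entries of L exceed r:
r = 3: 6, 9, 10, 12, 18, 28, 36 → 7
r = 13: 18, 28, 36 → 3
r = 16: 18, 28, 36 → 3
r = 22: 28, 36 → 2
r = 31: 36 → 1
Cross-inversions: 7 + 3 + 3 + 2 + 1 = 16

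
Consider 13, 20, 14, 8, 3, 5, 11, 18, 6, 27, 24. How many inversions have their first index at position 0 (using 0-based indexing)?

5

The element at index 0 is 13.
Elements after it: 20, 14, 8, 3, 5, 11, 18, 6, 27, 24
Those smaller than 13: 8, 3, 5, 11, 6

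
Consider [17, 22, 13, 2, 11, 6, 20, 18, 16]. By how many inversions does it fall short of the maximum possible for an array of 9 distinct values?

17

Maximum inversions for 9 distinct elements is C(9, 2) = 9·8/2 = 36.
Current inversions — for each element, count later smaller elements:
17: 5
22: 7
13: 3
2: 0
11: 1
6: 0
20: 2
18: 1
16: 0
Current total: 5 + 7 + 3 + 0 + 1 + 0 + 2 + 1 + 0 = 19
Shortfall: 36 − 19 = 17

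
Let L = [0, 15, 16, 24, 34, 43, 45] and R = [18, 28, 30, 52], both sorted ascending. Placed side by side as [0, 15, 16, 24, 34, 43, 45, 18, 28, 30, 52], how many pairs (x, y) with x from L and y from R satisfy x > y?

10

Take each right-half value and tally the left-half values above it:
r = 18: 24, 34, 43, 45 → 4
r = 28: 34, 43, 45 → 3
r = 30: 34, 43, 45 → 3
r = 52: none → 0
Cross-inversions: 4 + 3 + 3 + 0 = 10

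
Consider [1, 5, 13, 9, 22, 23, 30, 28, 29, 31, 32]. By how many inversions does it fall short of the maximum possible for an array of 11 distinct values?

52

Maximum inversions for 11 distinct elements is C(11, 2) = 11·10/2 = 55.
Current inversions — for each element, count later smaller elements:
1: 0
5: 0
13: 1
9: 0
22: 0
23: 0
30: 2
28: 0
29: 0
31: 0
32: 0
Current total: 0 + 0 + 1 + 0 + 0 + 0 + 2 + 0 + 0 + 0 + 0 = 3
Shortfall: 55 − 3 = 52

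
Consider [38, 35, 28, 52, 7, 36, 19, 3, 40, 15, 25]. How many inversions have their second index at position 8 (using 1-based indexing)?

7

The element at index 8 is 3.
Elements before it: 38, 35, 28, 52, 7, 36, 19
Those larger than 3: 38, 35, 28, 52, 7, 36, 19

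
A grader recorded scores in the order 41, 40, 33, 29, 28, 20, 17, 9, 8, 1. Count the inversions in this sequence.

45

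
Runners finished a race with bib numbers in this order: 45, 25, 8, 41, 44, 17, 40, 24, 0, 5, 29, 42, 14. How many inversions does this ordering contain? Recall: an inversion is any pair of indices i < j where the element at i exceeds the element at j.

48

Element-by-element contributions:
45: 12
25: 6
8: 2
41: 7
44: 8
17: 3
40: 5
24: 3
0: 0
5: 0
29: 1
42: 1
14: 0
Sum: 12 + 6 + 2 + 7 + 8 + 3 + 5 + 3 + 0 + 0 + 1 + 1 + 0 = 48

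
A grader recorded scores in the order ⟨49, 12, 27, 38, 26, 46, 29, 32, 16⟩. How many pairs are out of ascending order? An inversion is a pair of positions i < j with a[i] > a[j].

For each element, count later entries that are smaller:
49 → 12, 27, 38, 26, 46, 29, 32, 16 → 8
12 → none → 0
27 → 26, 16 → 2
38 → 26, 29, 32, 16 → 4
26 → 16 → 1
46 → 29, 32, 16 → 3
29 → 16 → 1
32 → 16 → 1
16 → none → 0
Sum: 8 + 0 + 2 + 4 + 1 + 3 + 1 + 1 + 0 = 20

20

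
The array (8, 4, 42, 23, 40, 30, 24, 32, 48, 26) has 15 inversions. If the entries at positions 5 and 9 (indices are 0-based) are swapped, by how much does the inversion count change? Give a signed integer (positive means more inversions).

-1

Positions 5 and 9 hold 30 and 26; after swapping, the array is [8, 4, 42, 23, 40, 26, 24, 32, 48, 30].
Count, for each position, how many later elements it exceeds:
8: 1
4: 0
42: 6
23: 0
40: 4
26: 1
24: 0
32: 1
48: 1
30: 0
Sum: 1 + 0 + 6 + 0 + 4 + 1 + 0 + 1 + 1 + 0 = 14
Change: 14 − 15 = -1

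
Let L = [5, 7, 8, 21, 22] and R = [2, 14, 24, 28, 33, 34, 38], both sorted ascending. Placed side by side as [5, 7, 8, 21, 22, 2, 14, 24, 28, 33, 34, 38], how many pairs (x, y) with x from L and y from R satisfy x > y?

7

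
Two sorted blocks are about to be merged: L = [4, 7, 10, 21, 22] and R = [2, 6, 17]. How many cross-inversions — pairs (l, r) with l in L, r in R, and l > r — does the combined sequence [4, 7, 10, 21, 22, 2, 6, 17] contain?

Count, for every r in R, how many entries of L exceed r:
r = 2: 4, 7, 10, 21, 22 → 5
r = 6: 7, 10, 21, 22 → 4
r = 17: 21, 22 → 2
Cross-inversions: 5 + 4 + 2 = 11

11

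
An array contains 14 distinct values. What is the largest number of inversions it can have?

91

The maximum occurs when the array is in strictly decreasing order: every one of the C(14, 2) pairs is inverted.
C(14, 2) = 14·13/2 = 91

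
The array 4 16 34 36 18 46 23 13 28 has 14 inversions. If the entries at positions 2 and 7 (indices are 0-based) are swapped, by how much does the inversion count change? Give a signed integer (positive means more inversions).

Positions 2 and 7 hold 34 and 13; after swapping, the array is [4, 16, 13, 36, 18, 46, 23, 34, 28].
Sweep left to right; for each value list the smaller values that follow it:
4 → none → 0
16 → 13 → 1
13 → none → 0
36 → 18, 23, 34, 28 → 4
18 → none → 0
46 → 23, 34, 28 → 3
23 → none → 0
34 → 28 → 1
28 → none → 0
Sum: 0 + 1 + 0 + 4 + 0 + 3 + 0 + 1 + 0 = 9
Change: 9 − 14 = -5

-5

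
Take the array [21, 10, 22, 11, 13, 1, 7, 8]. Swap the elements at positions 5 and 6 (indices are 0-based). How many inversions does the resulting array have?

Positions 5 and 6 hold 1 and 7; after swapping, the array is [21, 10, 22, 11, 13, 7, 1, 8].
Count, for each position, how many later elements it exceeds:
21: 6
10: 3
22: 5
11: 3
13: 3
7: 1
1: 0
8: 0
Sum: 6 + 3 + 5 + 3 + 3 + 1 + 0 + 0 = 21

21 inversions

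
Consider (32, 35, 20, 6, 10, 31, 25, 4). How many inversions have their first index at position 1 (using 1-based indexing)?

6

The element at index 1 is 32.
Elements after it: 35, 20, 6, 10, 31, 25, 4
Those smaller than 32: 20, 6, 10, 31, 25, 4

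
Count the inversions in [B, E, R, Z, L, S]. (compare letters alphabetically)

Count, for each position, how many later elements it exceeds:
B → none → 0
E → none → 0
R → L → 1
Z → L, S → 2
L → none → 0
S → none → 0
Sum: 0 + 0 + 1 + 2 + 0 + 0 = 3

3 inversions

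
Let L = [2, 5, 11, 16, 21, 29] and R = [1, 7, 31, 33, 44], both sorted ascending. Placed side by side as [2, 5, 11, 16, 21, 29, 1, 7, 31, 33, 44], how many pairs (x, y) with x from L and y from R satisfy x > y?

10

Take each right-half value and tally the left-half values above it:
r = 1: 2, 5, 11, 16, 21, 29 → 6
r = 7: 11, 16, 21, 29 → 4
r = 31: none → 0
r = 33: none → 0
r = 44: none → 0
Cross-inversions: 6 + 4 + 0 + 0 + 0 = 10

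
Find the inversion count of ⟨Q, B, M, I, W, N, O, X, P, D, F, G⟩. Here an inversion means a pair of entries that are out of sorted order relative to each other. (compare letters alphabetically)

35 out-of-order pairs

Sweep left to right; for each value list the smaller values that follow it:
Q: 9
B: 0
M: 4
I: 3
W: 6
N: 3
O: 3
X: 4
P: 3
D: 0
F: 0
G: 0
Sum: 9 + 0 + 4 + 3 + 6 + 3 + 3 + 4 + 3 + 0 + 0 + 0 = 35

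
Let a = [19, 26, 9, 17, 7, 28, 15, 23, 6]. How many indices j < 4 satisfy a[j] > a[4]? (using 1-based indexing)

The element at index 4 is 17.
Elements before it: 19, 26, 9
Those larger than 17: 19, 26

2 such elements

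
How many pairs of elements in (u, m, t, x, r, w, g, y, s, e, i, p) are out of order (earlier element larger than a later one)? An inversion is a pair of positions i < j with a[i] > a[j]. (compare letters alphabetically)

Sweep left to right; for each value list the smaller values that follow it:
u: 8
m: 3
t: 6
x: 7
r: 4
w: 5
g: 1
y: 4
s: 3
e: 0
i: 0
p: 0
Sum: 8 + 3 + 6 + 7 + 4 + 5 + 1 + 4 + 3 + 0 + 0 + 0 = 41

41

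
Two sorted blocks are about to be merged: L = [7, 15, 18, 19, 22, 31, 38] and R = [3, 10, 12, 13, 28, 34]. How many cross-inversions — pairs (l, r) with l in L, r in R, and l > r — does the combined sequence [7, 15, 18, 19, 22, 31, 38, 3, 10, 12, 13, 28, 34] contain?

28

For each element r of the right run, count left-run elements greater than r:
r = 3: 7, 15, 18, 19, 22, 31, 38 → 7
r = 10: 15, 18, 19, 22, 31, 38 → 6
r = 12: 15, 18, 19, 22, 31, 38 → 6
r = 13: 15, 18, 19, 22, 31, 38 → 6
r = 28: 31, 38 → 2
r = 34: 38 → 1
Cross-inversions: 7 + 6 + 6 + 6 + 2 + 1 = 28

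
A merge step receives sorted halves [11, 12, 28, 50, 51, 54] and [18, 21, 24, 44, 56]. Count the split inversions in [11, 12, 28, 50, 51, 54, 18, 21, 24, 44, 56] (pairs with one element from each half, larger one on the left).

15

For each element r of the right run, count left-run elements greater than r:
r = 18: 28, 50, 51, 54 → 4
r = 21: 28, 50, 51, 54 → 4
r = 24: 28, 50, 51, 54 → 4
r = 44: 50, 51, 54 → 3
r = 56: none → 0
Cross-inversions: 4 + 4 + 4 + 3 + 0 = 15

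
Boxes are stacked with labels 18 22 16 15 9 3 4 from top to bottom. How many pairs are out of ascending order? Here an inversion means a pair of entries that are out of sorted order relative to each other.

There are 19 inversions.

Sweep left to right; for each value list the smaller values that follow it:
18 → 16, 15, 9, 3, 4 → 5
22 → 16, 15, 9, 3, 4 → 5
16 → 15, 9, 3, 4 → 4
15 → 9, 3, 4 → 3
9 → 3, 4 → 2
3 → none → 0
4 → none → 0
Sum: 5 + 5 + 4 + 3 + 2 + 0 + 0 = 19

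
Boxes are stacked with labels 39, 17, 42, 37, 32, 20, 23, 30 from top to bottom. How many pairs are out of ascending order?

18 out-of-order pairs

Element-by-element contributions:
39 → 17, 37, 32, 20, 23, 30 → 6
17 → none → 0
42 → 37, 32, 20, 23, 30 → 5
37 → 32, 20, 23, 30 → 4
32 → 20, 23, 30 → 3
20 → none → 0
23 → none → 0
30 → none → 0
Sum: 6 + 0 + 5 + 4 + 3 + 0 + 0 + 0 = 18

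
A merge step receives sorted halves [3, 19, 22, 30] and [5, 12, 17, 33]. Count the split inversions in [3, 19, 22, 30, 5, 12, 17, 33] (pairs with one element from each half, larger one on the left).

Take each right-half value and tally the left-half values above it:
r = 5: 19, 22, 30 → 3
r = 12: 19, 22, 30 → 3
r = 17: 19, 22, 30 → 3
r = 33: none → 0
Cross-inversions: 3 + 3 + 3 + 0 = 9

9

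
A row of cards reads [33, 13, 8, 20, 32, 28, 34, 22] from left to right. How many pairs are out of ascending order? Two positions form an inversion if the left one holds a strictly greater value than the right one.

Element-by-element contributions:
33: 6
13: 1
8: 0
20: 0
32: 2
28: 1
34: 1
22: 0
Sum: 6 + 1 + 0 + 0 + 2 + 1 + 1 + 0 = 11

11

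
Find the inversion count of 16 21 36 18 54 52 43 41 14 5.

For each element, count later entries that are smaller:
16: 2
21: 3
36: 3
18: 2
54: 5
52: 4
43: 3
41: 2
14: 1
5: 0
Sum: 2 + 3 + 3 + 2 + 5 + 4 + 3 + 2 + 1 + 0 = 25

There are 25 out-of-order pairs.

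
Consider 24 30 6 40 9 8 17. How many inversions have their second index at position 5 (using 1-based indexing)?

3

The element at index 5 is 9.
Elements before it: 24, 30, 6, 40
Those larger than 9: 24, 30, 40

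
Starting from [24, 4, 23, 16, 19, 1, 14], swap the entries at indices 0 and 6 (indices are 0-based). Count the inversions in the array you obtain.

Positions 0 and 6 hold 24 and 14; after swapping, the array is [14, 4, 23, 16, 19, 1, 24].
Sweep left to right; for each value list the smaller values that follow it:
14 → 4, 1 → 2
4 → 1 → 1
23 → 16, 19, 1 → 3
16 → 1 → 1
19 → 1 → 1
1 → none → 0
24 → none → 0
Sum: 2 + 1 + 3 + 1 + 1 + 0 + 0 = 8

8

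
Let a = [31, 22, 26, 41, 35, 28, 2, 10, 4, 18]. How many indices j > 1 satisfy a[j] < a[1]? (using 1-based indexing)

The element at index 1 is 31.
Elements after it: 22, 26, 41, 35, 28, 2, 10, 4, 18
Those smaller than 31: 22, 26, 28, 2, 10, 4, 18

7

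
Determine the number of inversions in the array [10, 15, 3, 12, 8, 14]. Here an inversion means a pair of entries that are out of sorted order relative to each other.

7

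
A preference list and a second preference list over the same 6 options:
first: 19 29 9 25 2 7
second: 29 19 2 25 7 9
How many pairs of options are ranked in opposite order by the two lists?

5 pairs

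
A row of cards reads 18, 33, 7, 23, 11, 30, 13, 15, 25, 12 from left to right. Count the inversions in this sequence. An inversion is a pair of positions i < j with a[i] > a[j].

There are 24 inversions.

Element-by-element contributions:
18: 5
33: 8
7: 0
23: 4
11: 0
30: 4
13: 1
15: 1
25: 1
12: 0
Sum: 5 + 8 + 0 + 4 + 0 + 4 + 1 + 1 + 1 + 0 = 24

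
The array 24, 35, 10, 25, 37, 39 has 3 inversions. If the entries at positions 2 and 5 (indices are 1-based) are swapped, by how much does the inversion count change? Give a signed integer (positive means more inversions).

Positions 2 and 5 hold 35 and 37; after swapping, the array is [24, 37, 10, 25, 35, 39].
Element-by-element contributions:
24 → 10 → 1
37 → 10, 25, 35 → 3
10 → none → 0
25 → none → 0
35 → none → 0
39 → none → 0
Sum: 1 + 3 + 0 + 0 + 0 + 0 = 4
Change: 4 − 3 = +1

+1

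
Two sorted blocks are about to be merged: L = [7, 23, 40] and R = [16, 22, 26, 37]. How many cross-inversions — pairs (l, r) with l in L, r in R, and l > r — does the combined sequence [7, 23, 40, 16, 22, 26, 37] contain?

There are 6 cross-inversions.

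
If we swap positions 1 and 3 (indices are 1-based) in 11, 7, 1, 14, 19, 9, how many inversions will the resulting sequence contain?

Positions 1 and 3 hold 11 and 1; after swapping, the array is [1, 7, 11, 14, 19, 9].
For each element, count later entries that are smaller:
1: 0
7: 0
11: 1
14: 1
19: 1
9: 0
Sum: 0 + 0 + 1 + 1 + 1 + 0 = 3

There are 3 inversions.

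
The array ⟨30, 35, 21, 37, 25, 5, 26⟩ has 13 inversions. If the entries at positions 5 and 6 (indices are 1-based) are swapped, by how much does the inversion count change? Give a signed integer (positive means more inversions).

Positions 5 and 6 hold 25 and 5; after swapping, the array is [30, 35, 21, 37, 5, 25, 26].
Element-by-element contributions:
30 → 21, 5, 25, 26 → 4
35 → 21, 5, 25, 26 → 4
21 → 5 → 1
37 → 5, 25, 26 → 3
5 → none → 0
25 → none → 0
26 → none → 0
Sum: 4 + 4 + 1 + 3 + 0 + 0 + 0 = 12
Change: 12 − 13 = -1

-1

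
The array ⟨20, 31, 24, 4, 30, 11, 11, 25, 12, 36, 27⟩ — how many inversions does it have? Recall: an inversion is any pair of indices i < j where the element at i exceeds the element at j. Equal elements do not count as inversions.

There are 23 out-of-order pairs.

Element-by-element contributions:
20 → 4, 11, 11, 12 → 4
31 → 24, 4, 30, 11, 11, 25, 12, 27 → 8
24 → 4, 11, 11, 12 → 4
4 → none → 0
30 → 11, 11, 25, 12, 27 → 5
11 → none → 0
11 → none → 0
25 → 12 → 1
12 → none → 0
36 → 27 → 1
27 → none → 0
Sum: 4 + 8 + 4 + 0 + 5 + 0 + 0 + 1 + 0 + 1 + 0 = 23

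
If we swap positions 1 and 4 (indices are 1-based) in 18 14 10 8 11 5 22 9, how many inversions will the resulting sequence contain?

Positions 1 and 4 hold 18 and 8; after swapping, the array is [8, 14, 10, 18, 11, 5, 22, 9].
For each element, count later entries that are smaller:
8 → 5 → 1
14 → 10, 11, 5, 9 → 4
10 → 5, 9 → 2
18 → 11, 5, 9 → 3
11 → 5, 9 → 2
5 → none → 0
22 → 9 → 1
9 → none → 0
Sum: 1 + 4 + 2 + 3 + 2 + 0 + 1 + 0 = 13

13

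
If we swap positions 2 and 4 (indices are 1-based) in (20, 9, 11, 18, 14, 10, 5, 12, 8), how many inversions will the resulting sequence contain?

There are 28 inversions.

Positions 2 and 4 hold 9 and 18; after swapping, the array is [20, 18, 11, 9, 14, 10, 5, 12, 8].
Sweep left to right; for each value list the smaller values that follow it:
20 → 18, 11, 9, 14, 10, 5, 12, 8 → 8
18 → 11, 9, 14, 10, 5, 12, 8 → 7
11 → 9, 10, 5, 8 → 4
9 → 5, 8 → 2
14 → 10, 5, 12, 8 → 4
10 → 5, 8 → 2
5 → none → 0
12 → 8 → 1
8 → none → 0
Sum: 8 + 7 + 4 + 2 + 4 + 2 + 0 + 1 + 0 = 28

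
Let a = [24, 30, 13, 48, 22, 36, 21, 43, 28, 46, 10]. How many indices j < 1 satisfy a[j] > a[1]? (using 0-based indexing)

0 such elements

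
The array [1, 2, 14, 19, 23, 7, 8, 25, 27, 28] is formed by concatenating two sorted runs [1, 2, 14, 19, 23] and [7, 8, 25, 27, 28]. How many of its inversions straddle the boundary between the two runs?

For each element r of the right run, count left-run elements greater than r:
r = 7: 14, 19, 23 → 3
r = 8: 14, 19, 23 → 3
r = 25: none → 0
r = 27: none → 0
r = 28: none → 0
Cross-inversions: 3 + 3 + 0 + 0 + 0 = 6

6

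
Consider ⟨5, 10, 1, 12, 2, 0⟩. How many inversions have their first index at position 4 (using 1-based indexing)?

2

The element at index 4 is 12.
Elements after it: 2, 0
Those smaller than 12: 2, 0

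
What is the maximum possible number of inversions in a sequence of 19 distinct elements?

The maximum occurs when the array is in strictly decreasing order: every one of the C(19, 2) pairs is inverted.
C(19, 2) = 19·18/2 = 171

171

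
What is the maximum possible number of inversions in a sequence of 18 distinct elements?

There are 153 inversions.

The maximum occurs when the array is in strictly decreasing order: every one of the C(18, 2) pairs is inverted.
C(18, 2) = 18·17/2 = 153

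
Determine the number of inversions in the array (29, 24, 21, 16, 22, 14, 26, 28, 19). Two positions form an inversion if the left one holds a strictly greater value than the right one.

There are 21 inversions.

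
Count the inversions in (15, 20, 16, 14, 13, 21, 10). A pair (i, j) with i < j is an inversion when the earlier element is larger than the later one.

14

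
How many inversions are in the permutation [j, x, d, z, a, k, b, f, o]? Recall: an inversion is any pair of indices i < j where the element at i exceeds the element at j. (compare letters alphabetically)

Sweep left to right; for each value list the smaller values that follow it:
j: 4
x: 6
d: 2
z: 5
a: 0
k: 2
b: 0
f: 0
o: 0
Sum: 4 + 6 + 2 + 5 + 0 + 2 + 0 + 0 + 0 = 19

19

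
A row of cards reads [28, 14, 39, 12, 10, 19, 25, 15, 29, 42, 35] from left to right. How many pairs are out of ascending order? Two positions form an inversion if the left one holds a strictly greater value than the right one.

Element-by-element contributions:
28 → 14, 12, 10, 19, 25, 15 → 6
14 → 12, 10 → 2
39 → 12, 10, 19, 25, 15, 29, 35 → 7
12 → 10 → 1
10 → none → 0
19 → 15 → 1
25 → 15 → 1
15 → none → 0
29 → none → 0
42 → 35 → 1
35 → none → 0
Sum: 6 + 2 + 7 + 1 + 0 + 1 + 1 + 0 + 0 + 1 + 0 = 19

There are 19 out-of-order pairs.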